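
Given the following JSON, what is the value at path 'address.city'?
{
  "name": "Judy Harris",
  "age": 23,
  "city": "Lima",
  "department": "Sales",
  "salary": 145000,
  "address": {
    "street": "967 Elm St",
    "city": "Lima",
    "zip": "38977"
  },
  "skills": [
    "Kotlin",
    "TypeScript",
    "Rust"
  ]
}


Query: address.city
Path: address -> city
Value: Lima

Lima


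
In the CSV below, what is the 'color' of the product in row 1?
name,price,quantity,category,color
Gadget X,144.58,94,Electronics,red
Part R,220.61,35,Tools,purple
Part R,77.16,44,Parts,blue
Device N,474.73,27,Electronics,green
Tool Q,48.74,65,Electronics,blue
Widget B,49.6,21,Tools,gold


Query: Row 1 ('Gadget X'), column 'color'
Value: red

red


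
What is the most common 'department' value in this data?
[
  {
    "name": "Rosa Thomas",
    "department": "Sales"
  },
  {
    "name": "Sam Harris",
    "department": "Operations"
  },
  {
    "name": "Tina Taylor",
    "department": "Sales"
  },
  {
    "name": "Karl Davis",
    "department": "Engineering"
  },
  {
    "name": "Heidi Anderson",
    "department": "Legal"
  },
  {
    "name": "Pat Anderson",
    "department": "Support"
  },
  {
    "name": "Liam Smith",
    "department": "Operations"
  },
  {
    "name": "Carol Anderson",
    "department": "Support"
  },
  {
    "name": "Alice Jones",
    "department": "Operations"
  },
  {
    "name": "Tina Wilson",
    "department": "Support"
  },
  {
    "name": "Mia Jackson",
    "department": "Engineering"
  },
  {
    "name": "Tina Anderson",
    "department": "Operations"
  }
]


Counting 'department' values across 12 records:

  Operations: 4 ####
  Support: 3 ###
  Sales: 2 ##
  Engineering: 2 ##
  Legal: 1 #

Most common: Operations (4 times)

Operations (4 times)


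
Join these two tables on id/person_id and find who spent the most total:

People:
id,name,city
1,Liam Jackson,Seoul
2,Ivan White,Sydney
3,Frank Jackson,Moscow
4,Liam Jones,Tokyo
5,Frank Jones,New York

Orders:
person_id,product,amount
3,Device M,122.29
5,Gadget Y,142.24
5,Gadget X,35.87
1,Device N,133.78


Join on: people.id = orders.person_id

Joined rows:
  Frank Jackson (Moscow) bought Device M for $122.29
  Frank Jones (New York) bought Gadget Y for $142.24
  Frank Jones (New York) bought Gadget X for $35.87
  Liam Jackson (Seoul) bought Device N for $133.78

Total per person:
  Frank Jones: $178.11
  Liam Jackson: $133.78
  Frank Jackson: $122.29

Top spender: Frank Jones ($178.11)

Frank Jones ($178.11)


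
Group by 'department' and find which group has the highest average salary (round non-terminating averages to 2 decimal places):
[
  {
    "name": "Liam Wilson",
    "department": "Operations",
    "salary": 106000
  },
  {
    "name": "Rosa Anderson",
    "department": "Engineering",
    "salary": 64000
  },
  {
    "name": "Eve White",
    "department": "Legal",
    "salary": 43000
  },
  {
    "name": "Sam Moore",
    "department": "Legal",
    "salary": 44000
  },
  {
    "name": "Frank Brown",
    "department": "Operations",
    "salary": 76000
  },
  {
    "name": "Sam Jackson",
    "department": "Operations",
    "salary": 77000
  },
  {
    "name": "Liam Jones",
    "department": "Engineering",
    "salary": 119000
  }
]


Group by: department

Groups:
  Engineering: 2 people, avg salary = 183000/2 = $91500
  Legal: 2 people, avg salary = 87000/2 = $43500
  Operations: 3 people, avg salary = 259000/3 ≈ $86333.33

Highest average salary: Engineering ($91500)

Engineering ($91500)


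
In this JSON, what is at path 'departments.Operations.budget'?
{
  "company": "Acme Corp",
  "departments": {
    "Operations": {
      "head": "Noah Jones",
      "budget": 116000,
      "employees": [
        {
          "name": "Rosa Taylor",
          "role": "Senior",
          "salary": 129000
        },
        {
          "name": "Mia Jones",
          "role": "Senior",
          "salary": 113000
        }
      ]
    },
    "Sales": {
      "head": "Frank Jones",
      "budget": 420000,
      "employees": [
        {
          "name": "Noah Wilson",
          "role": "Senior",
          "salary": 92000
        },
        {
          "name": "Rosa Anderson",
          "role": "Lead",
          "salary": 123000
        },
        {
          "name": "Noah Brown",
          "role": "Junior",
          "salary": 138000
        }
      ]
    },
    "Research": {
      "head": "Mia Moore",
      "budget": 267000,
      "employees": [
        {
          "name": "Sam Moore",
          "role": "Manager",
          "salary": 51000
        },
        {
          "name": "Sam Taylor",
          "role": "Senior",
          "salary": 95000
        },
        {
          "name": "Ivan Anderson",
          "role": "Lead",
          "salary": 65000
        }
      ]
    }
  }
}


Path: departments.Operations.budget

Navigate:
  -> departments
  -> Operations
  -> budget = 116000

116000


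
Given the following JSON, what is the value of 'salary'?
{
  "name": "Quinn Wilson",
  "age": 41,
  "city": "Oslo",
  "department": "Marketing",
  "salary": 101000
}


Looking up field 'salary'
Value: 101000

101000


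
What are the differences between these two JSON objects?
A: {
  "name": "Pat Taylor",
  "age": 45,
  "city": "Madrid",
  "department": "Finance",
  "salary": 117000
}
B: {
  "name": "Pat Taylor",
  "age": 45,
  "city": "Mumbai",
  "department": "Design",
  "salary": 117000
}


Comparing each field (in key order):
  name: same
  age: same
  city: DIFFERENT
  department: DIFFERENT
  salary: same
Differences:
  city: Madrid -> Mumbai
  department: Finance -> Design

2 field(s) changed

2 changes: city, department


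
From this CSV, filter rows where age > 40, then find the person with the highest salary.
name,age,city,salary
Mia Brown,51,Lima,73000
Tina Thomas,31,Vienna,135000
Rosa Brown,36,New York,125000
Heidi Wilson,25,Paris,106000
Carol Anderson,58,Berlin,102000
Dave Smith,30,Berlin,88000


Filter: age > 40
Sort by: salary (descending)

Filtered records (2):
  Carol Anderson, age 58, salary $102000
  Mia Brown, age 51, salary $73000

Highest salary: Carol Anderson ($102000)

Carol Anderson


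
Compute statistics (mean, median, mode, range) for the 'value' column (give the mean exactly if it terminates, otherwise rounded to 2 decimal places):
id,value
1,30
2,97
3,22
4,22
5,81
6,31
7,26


Data: [30, 97, 22, 22, 81, 31, 26]
Count: 7
Sum: 309
Mean: 309/7 ≈ 44.14 (rounded to 2 decimal places)
Sorted: [22, 22, 26, 30, 31, 81, 97]
Median: 30.0
Mode: 22 (2 times)
Range: 97 - 22 = 75
Min: 22, Max: 97

mean≈44.14, median=30.0, mode=22, range=75


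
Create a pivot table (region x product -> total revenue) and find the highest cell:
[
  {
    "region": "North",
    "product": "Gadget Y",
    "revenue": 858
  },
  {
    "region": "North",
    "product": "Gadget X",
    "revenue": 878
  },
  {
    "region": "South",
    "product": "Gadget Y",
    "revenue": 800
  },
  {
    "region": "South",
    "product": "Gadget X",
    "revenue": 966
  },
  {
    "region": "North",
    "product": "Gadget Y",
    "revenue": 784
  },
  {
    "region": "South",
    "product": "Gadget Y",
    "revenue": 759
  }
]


Pivot: region (rows) x product (columns) -> total revenue

     Gadget X      Gadget Y    
North          878          1642  
South          966          1559  

Highest: North / Gadget Y = $1642

North / Gadget Y = $1642


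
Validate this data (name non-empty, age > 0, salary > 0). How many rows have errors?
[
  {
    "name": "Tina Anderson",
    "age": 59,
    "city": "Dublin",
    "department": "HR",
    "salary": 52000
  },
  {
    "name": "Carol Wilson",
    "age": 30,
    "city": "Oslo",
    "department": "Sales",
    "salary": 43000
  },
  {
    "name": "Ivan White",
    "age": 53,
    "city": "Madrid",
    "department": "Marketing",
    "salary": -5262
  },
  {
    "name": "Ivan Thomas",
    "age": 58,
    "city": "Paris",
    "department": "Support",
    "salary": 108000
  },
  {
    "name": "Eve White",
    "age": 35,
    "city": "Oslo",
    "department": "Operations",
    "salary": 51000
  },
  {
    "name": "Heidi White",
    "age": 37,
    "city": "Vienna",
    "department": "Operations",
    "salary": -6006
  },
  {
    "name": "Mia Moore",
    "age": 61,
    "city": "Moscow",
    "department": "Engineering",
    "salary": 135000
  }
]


Validating 7 records:
Rules: name non-empty, age > 0, salary > 0

  Row 1 (Tina Anderson): OK
  Row 2 (Carol Wilson): OK
  Row 3 (Ivan White): negative salary: -5262
  Row 4 (Ivan Thomas): OK
  Row 5 (Eve White): OK
  Row 6 (Heidi White): negative salary: -6006
  Row 7 (Mia Moore): OK

Total errors: 2

2 errors


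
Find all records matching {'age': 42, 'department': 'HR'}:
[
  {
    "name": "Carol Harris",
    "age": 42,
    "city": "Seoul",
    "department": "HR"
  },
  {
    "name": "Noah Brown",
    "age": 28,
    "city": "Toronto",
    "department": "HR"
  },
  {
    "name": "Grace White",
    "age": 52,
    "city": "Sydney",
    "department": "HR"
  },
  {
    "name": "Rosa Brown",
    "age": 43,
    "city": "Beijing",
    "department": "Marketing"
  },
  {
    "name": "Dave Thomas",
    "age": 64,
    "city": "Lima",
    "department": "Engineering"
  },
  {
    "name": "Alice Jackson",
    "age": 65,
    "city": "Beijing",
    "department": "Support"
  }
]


Search criteria: {'age': 42, 'department': 'HR'}

Checking 6 records:
  Carol Harris: {age: 42, department: HR} <-- MATCH
  Noah Brown: {age: 28, department: HR}
  Grace White: {age: 52, department: HR}
  Rosa Brown: {age: 43, department: Marketing}
  Dave Thomas: {age: 64, department: Engineering}
  Alice Jackson: {age: 65, department: Support}

Matches: ["Carol Harris"]

["Carol Harris"]


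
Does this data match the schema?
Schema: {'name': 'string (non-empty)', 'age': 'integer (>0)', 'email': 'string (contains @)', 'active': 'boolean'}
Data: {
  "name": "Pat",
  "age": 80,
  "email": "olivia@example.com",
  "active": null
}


Validating each field against schema:
  name: OK (non-empty string)
  age: OK (positive integer)
  email: OK (string with @)
  active: FAIL (null is not a boolean)

Result: INVALID (1 error: active)

INVALID (1 error: active)


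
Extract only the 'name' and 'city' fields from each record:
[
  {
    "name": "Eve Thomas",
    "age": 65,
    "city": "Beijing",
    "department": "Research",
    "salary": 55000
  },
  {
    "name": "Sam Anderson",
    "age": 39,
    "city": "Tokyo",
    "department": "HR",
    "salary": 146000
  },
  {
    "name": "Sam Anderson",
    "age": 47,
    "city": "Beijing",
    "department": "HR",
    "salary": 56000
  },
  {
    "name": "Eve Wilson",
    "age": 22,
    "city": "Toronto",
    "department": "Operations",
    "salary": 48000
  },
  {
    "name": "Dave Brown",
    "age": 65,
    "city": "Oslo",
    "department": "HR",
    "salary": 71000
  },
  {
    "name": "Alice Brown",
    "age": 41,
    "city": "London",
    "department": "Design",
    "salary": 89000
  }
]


Original: 6 records with fields: name, age, city, department, salary
Keep: ['name', 'city']
Drop: ['age', 'department', 'salary']
Result: 6 records, 2 fields each

[
  {
    "name": "Eve Thomas",
    "city": "Beijing"
  },
  {
    "name": "Sam Anderson",
    "city": "Tokyo"
  },
  {
    "name": "Sam Anderson",
    "city": "Beijing"
  },
  {
    "name": "Eve Wilson",
    "city": "Toronto"
  },
  {
    "name": "Dave Brown",
    "city": "Oslo"
  },
  {
    "name": "Alice Brown",
    "city": "London"
  }
]


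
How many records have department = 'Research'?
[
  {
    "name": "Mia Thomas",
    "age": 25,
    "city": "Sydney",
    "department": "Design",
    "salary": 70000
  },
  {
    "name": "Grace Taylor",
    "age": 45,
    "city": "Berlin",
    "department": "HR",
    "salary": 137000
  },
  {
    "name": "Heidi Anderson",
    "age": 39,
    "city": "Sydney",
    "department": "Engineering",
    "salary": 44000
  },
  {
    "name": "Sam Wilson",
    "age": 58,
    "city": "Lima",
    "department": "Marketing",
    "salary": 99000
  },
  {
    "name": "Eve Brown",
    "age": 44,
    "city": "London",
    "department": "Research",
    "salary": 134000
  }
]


Data: 5 records
Condition: department = 'Research'

Checking each record:
  Mia Thomas: Design
  Grace Taylor: HR
  Heidi Anderson: Engineering
  Sam Wilson: Marketing
  Eve Brown: Research MATCH

Count: 1

1


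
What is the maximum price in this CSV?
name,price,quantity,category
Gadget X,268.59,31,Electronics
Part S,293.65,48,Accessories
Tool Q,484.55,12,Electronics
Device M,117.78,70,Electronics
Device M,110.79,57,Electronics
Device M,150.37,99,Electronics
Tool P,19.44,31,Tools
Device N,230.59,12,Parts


Computing maximum price:
Values: [268.59, 293.65, 484.55, 117.78, 110.79, 150.37, 19.44, 230.59]
Max = 484.55

484.55


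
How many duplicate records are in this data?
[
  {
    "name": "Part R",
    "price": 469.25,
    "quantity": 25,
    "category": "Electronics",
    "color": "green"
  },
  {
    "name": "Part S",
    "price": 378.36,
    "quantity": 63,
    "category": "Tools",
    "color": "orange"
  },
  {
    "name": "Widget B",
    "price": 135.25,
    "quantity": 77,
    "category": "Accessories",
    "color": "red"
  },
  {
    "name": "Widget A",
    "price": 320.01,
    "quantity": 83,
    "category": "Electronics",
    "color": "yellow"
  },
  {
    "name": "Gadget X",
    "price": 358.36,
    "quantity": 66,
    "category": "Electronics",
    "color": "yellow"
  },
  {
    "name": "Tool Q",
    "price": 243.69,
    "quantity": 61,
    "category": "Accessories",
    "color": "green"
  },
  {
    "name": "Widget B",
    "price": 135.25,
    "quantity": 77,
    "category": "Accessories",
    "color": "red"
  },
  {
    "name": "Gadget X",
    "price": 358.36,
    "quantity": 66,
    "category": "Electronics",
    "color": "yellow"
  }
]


Checking 8 records for duplicates:

  Row 1: Part R ($469.25, qty 25)
  Row 2: Part S ($378.36, qty 63)
  Row 3: Widget B ($135.25, qty 77)
  Row 4: Widget A ($320.01, qty 83)
  Row 5: Gadget X ($358.36, qty 66)
  Row 6: Tool Q ($243.69, qty 61)
  Row 7: Widget B ($135.25, qty 77) <-- DUPLICATE
  Row 8: Gadget X ($358.36, qty 66) <-- DUPLICATE

Duplicates found: 2
Unique records: 6

2 duplicates, 6 unique


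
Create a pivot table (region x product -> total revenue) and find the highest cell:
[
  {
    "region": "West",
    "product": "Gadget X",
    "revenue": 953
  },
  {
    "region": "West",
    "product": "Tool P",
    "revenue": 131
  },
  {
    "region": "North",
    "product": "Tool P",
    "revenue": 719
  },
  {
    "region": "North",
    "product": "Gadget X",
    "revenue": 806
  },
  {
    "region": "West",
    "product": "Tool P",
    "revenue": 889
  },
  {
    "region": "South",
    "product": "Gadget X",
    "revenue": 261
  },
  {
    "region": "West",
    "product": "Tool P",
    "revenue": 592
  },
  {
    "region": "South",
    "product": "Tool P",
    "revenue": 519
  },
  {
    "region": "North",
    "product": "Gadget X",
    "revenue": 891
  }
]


Pivot: region (rows) x product (columns) -> total revenue

     Gadget X      Tool P      
North         1697           719  
South          261           519  
West           953          1612  

Highest: North / Gadget X = $1697

North / Gadget X = $1697


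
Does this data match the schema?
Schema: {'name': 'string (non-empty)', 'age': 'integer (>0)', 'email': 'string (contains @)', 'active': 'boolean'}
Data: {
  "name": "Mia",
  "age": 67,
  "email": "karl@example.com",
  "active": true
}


Validating each field against schema:
  name: OK (non-empty string)
  age: OK (positive integer)
  email: OK (string with @)
  active: OK (boolean)

Result: VALID

VALID


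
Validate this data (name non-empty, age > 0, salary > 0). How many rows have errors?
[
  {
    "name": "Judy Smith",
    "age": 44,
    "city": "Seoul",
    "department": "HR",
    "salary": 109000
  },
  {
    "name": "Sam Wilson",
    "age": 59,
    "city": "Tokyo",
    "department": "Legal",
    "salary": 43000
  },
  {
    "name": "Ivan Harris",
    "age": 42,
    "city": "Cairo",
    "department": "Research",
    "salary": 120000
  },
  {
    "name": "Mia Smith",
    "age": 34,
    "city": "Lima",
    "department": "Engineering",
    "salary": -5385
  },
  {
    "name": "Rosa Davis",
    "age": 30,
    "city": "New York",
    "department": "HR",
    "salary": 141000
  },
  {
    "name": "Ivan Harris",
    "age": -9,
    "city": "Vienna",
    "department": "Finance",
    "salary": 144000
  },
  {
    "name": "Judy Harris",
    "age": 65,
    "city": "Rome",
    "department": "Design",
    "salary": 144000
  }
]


Validating 7 records:
Rules: name non-empty, age > 0, salary > 0

  Row 1 (Judy Smith): OK
  Row 2 (Sam Wilson): OK
  Row 3 (Ivan Harris): OK
  Row 4 (Mia Smith): negative salary: -5385
  Row 5 (Rosa Davis): OK
  Row 6 (Ivan Harris): negative age: -9
  Row 7 (Judy Harris): OK

Total errors: 2

2 errors


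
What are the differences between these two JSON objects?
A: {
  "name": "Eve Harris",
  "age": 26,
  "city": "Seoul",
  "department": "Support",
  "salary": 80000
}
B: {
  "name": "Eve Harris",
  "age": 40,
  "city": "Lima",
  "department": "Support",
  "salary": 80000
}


Comparing each field (in key order):
  name: same
  age: DIFFERENT
  city: DIFFERENT
  department: same
  salary: same
Differences:
  age: 26 -> 40
  city: Seoul -> Lima

2 field(s) changed

2 changes: age, city


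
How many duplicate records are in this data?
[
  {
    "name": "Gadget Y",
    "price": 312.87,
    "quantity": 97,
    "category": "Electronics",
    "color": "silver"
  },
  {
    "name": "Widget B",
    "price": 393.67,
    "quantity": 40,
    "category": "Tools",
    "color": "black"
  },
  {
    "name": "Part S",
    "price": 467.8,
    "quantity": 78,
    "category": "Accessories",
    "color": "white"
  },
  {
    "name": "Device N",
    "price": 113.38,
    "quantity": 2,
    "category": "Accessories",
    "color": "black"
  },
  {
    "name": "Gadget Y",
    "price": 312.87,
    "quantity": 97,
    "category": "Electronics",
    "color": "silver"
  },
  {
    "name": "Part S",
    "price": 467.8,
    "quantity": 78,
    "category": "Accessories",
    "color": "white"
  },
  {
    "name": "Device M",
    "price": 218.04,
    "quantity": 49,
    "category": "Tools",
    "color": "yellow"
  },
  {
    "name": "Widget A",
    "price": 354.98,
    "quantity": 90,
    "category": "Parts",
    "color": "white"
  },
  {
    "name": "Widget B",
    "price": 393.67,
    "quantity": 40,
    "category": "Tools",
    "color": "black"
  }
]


Checking 9 records for duplicates:

  Row 1: Gadget Y ($312.87, qty 97)
  Row 2: Widget B ($393.67, qty 40)
  Row 3: Part S ($467.8, qty 78)
  Row 4: Device N ($113.38, qty 2)
  Row 5: Gadget Y ($312.87, qty 97) <-- DUPLICATE
  Row 6: Part S ($467.8, qty 78) <-- DUPLICATE
  Row 7: Device M ($218.04, qty 49)
  Row 8: Widget A ($354.98, qty 90)
  Row 9: Widget B ($393.67, qty 40) <-- DUPLICATE

Duplicates found: 3
Unique records: 6

3 duplicates, 6 unique


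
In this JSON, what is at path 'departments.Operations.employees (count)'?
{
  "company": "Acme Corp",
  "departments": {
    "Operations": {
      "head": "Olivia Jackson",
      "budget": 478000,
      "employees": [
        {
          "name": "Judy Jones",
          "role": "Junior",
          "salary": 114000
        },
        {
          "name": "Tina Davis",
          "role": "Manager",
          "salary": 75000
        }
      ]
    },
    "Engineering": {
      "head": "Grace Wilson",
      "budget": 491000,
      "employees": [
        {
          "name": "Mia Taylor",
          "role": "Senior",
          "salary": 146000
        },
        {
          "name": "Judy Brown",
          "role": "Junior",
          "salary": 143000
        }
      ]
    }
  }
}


Path: departments.Operations.employees (count)

Navigate:
  -> departments
  -> Operations
  -> employees (array, length 2)

2


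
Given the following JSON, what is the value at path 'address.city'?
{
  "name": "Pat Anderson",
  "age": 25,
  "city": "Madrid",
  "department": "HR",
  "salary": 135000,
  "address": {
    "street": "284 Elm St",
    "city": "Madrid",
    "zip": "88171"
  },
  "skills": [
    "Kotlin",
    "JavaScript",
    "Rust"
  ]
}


Query: address.city
Path: address -> city
Value: Madrid

Madrid


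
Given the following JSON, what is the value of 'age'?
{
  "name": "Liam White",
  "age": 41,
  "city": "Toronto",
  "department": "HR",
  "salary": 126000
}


Looking up field 'age'
Value: 41

41


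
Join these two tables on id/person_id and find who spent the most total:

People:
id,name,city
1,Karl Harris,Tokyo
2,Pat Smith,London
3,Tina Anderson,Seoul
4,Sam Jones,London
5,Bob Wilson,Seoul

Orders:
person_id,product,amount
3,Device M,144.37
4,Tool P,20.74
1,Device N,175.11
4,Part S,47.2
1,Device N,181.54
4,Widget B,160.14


Join on: people.id = orders.person_id

Joined rows:
  Tina Anderson (Seoul) bought Device M for $144.37
  Sam Jones (London) bought Tool P for $20.74
  Karl Harris (Tokyo) bought Device N for $175.11
  Sam Jones (London) bought Part S for $47.2
  Karl Harris (Tokyo) bought Device N for $181.54
  Sam Jones (London) bought Widget B for $160.14

Total per person:
  Karl Harris: $356.65
  Sam Jones: $228.08
  Tina Anderson: $144.37

Top spender: Karl Harris ($356.65)

Karl Harris ($356.65)


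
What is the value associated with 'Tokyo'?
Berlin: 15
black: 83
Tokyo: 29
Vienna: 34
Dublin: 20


Looking up key 'Tokyo'
Value: 29

29


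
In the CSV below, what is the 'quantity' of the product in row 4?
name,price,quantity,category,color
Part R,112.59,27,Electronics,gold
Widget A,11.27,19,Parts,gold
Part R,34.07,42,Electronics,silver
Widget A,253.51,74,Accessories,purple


Query: Row 4 ('Widget A'), column 'quantity'
Value: 74

74


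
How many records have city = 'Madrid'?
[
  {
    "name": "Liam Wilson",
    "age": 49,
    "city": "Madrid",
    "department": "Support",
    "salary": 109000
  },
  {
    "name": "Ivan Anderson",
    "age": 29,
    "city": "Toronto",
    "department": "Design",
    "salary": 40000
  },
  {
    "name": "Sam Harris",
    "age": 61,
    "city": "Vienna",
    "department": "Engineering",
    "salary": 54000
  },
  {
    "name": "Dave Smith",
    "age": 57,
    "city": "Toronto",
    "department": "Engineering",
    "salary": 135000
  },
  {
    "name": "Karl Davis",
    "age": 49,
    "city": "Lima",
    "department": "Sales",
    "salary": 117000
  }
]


Data: 5 records
Condition: city = 'Madrid'

Checking each record:
  Liam Wilson: Madrid MATCH
  Ivan Anderson: Toronto
  Sam Harris: Vienna
  Dave Smith: Toronto
  Karl Davis: Lima

Count: 1

1


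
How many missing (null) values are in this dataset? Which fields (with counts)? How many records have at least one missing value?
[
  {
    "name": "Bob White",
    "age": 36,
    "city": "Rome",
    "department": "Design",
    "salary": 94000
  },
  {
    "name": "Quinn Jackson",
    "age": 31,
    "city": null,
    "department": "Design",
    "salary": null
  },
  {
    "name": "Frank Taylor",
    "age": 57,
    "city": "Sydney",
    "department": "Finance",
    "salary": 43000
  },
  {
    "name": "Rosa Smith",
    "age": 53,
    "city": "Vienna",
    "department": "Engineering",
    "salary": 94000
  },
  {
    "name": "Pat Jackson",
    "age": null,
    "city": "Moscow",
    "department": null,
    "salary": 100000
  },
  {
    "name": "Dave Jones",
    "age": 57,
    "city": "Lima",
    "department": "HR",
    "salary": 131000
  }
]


Checking for missing (null) values in 6 records:

  Bob White: complete
  Quinn Jackson: city, salary
  Frank Taylor: complete
  Rosa Smith: complete
  Pat Jackson: age, department
  Dave Jones: complete

Per field:
  name: 0 missing
  age: 1 missing
  city: 1 missing
  department: 1 missing
  salary: 1 missing

Total missing values: 4
Records with any missing: 2

4 missing values (age: 1, city: 1, department: 1, salary: 1); 2 incomplete records


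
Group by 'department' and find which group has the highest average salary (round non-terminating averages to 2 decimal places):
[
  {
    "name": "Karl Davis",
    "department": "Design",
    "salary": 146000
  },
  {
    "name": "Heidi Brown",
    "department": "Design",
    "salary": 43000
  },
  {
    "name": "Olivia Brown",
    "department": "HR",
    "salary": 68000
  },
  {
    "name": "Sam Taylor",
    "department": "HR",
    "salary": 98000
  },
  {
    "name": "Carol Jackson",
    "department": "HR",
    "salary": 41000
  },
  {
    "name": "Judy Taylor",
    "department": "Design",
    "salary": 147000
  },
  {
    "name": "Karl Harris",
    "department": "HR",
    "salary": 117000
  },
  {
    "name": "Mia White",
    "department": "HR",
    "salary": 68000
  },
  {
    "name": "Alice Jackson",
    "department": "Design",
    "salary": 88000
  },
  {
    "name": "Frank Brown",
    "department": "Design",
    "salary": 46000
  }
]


Group by: department

Groups:
  Design: 5 people, avg salary = 470000/5 = $94000
  HR: 5 people, avg salary = 392000/5 = $78400

Highest average salary: Design ($94000)

Design ($94000)


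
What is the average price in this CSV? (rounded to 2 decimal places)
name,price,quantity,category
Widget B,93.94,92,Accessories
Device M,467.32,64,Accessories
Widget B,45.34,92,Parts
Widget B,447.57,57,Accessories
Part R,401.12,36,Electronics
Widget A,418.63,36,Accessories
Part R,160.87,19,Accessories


Computing average price:
Values: [93.94, 467.32, 45.34, 447.57, 401.12, 418.63, 160.87]
Sum = 2034.79
Count = 7
Average = 2034.79/7 ≈ 290.68 (rounded to 2 decimal places)

290.68


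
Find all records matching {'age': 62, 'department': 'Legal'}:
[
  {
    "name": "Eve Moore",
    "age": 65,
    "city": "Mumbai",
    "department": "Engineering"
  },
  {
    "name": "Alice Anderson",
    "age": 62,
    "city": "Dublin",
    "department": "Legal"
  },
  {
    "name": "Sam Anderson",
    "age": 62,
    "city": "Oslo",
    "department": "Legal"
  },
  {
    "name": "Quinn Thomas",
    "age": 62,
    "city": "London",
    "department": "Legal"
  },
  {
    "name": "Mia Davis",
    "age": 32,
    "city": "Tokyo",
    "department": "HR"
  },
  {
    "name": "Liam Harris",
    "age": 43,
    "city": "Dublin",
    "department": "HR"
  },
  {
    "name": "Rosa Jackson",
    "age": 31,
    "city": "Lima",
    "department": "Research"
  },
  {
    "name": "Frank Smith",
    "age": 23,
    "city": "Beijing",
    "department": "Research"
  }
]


Search criteria: {'age': 62, 'department': 'Legal'}

Checking 8 records:
  Eve Moore: {age: 65, department: Engineering}
  Alice Anderson: {age: 62, department: Legal} <-- MATCH
  Sam Anderson: {age: 62, department: Legal} <-- MATCH
  Quinn Thomas: {age: 62, department: Legal} <-- MATCH
  Mia Davis: {age: 32, department: HR}
  Liam Harris: {age: 43, department: HR}
  Rosa Jackson: {age: 31, department: Research}
  Frank Smith: {age: 23, department: Research}

Matches: ["Alice Anderson", "Sam Anderson", "Quinn Thomas"]

["Alice Anderson", "Sam Anderson", "Quinn Thomas"]


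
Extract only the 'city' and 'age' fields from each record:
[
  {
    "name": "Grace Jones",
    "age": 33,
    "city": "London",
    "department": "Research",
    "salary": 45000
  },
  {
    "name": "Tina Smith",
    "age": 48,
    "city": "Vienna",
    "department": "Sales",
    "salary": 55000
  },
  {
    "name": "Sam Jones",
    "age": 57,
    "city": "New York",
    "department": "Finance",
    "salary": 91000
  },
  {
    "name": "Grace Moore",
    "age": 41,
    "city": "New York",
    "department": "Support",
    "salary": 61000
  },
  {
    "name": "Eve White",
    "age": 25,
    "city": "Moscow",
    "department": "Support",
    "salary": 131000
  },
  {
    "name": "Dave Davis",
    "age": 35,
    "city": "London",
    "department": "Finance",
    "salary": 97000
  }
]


Original: 6 records with fields: name, age, city, department, salary
Keep: ['city', 'age']
Drop: ['name', 'department', 'salary']
Result: 6 records, 2 fields each

[
  {
    "city": "London",
    "age": 33
  },
  {
    "city": "Vienna",
    "age": 48
  },
  {
    "city": "New York",
    "age": 57
  },
  {
    "city": "New York",
    "age": 41
  },
  {
    "city": "Moscow",
    "age": 25
  },
  {
    "city": "London",
    "age": 35
  }
]


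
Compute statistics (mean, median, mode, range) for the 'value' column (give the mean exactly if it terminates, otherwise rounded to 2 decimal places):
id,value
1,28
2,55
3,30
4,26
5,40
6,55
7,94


Data: [28, 55, 30, 26, 40, 55, 94]
Count: 7
Sum: 328
Mean: 328/7 ≈ 46.86 (rounded to 2 decimal places)
Sorted: [26, 28, 30, 40, 55, 55, 94]
Median: 40.0
Mode: 55 (2 times)
Range: 94 - 26 = 68
Min: 26, Max: 94

mean≈46.86, median=40.0, mode=55, range=68


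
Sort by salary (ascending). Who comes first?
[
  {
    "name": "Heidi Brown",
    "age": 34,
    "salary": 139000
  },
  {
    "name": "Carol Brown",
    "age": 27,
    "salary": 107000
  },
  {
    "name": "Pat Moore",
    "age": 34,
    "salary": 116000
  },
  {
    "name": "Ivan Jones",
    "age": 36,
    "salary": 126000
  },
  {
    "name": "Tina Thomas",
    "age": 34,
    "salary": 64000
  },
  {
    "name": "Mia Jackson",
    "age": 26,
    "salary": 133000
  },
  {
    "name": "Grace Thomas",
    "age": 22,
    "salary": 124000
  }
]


Sort by: salary (ascending)

Sorted order:
  1. Tina Thomas (salary = 64000)
  2. Carol Brown (salary = 107000)
  3. Pat Moore (salary = 116000)
  4. Grace Thomas (salary = 124000)
  5. Ivan Jones (salary = 126000)
  6. Mia Jackson (salary = 133000)
  7. Heidi Brown (salary = 139000)

First: Tina Thomas

Tina Thomas


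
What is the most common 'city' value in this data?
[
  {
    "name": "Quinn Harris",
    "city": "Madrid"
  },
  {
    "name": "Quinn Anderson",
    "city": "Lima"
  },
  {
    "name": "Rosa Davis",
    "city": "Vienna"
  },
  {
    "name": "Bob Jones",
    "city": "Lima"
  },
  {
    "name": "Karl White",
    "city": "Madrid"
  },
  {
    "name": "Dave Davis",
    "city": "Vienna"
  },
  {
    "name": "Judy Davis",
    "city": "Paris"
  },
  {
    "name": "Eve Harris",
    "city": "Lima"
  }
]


Counting 'city' values across 8 records:

  Lima: 3 ###
  Madrid: 2 ##
  Vienna: 2 ##
  Paris: 1 #

Most common: Lima (3 times)

Lima (3 times)


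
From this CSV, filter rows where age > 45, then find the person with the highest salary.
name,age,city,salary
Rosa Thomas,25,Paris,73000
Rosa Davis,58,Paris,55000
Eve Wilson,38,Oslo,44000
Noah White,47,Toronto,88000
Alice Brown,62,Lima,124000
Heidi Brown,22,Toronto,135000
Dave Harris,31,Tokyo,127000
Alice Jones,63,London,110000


Filter: age > 45
Sort by: salary (descending)

Filtered records (4):
  Alice Brown, age 62, salary $124000
  Alice Jones, age 63, salary $110000
  Noah White, age 47, salary $88000
  Rosa Davis, age 58, salary $55000

Highest salary: Alice Brown ($124000)

Alice Brown


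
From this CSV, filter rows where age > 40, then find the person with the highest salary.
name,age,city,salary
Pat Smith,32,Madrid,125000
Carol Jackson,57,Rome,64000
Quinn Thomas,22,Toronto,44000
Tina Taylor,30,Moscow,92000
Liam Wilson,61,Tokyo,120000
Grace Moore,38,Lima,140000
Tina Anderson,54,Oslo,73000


Filter: age > 40
Sort by: salary (descending)

Filtered records (3):
  Liam Wilson, age 61, salary $120000
  Tina Anderson, age 54, salary $73000
  Carol Jackson, age 57, salary $64000

Highest salary: Liam Wilson ($120000)

Liam Wilson


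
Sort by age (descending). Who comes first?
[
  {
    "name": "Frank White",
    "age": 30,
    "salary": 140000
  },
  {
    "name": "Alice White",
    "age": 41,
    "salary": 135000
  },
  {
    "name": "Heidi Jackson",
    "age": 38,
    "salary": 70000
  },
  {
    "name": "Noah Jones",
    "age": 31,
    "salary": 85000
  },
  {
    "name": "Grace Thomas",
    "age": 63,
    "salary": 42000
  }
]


Sort by: age (descending)

Sorted order:
  1. Grace Thomas (age = 63)
  2. Alice White (age = 41)
  3. Heidi Jackson (age = 38)
  4. Noah Jones (age = 31)
  5. Frank White (age = 30)

First: Grace Thomas

Grace Thomas


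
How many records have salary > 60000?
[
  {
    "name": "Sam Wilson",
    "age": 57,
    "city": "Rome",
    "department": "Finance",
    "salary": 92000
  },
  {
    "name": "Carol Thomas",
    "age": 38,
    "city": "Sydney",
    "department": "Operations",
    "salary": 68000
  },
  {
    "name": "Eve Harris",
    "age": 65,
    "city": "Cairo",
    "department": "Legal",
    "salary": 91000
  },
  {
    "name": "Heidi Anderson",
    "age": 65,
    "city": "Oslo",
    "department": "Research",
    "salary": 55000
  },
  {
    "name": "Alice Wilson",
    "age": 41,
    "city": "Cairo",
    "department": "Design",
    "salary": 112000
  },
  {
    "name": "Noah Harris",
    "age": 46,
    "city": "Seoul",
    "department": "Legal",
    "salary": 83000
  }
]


Data: 6 records
Condition: salary > 60000

Checking each record:
  Sam Wilson: 92000 MATCH
  Carol Thomas: 68000 MATCH
  Eve Harris: 91000 MATCH
  Heidi Anderson: 55000
  Alice Wilson: 112000 MATCH
  Noah Harris: 83000 MATCH

Count: 5

5


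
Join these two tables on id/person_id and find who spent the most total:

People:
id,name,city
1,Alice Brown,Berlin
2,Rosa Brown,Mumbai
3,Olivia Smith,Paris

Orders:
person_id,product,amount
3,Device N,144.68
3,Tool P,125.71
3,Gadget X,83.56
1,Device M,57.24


Join on: people.id = orders.person_id

Joined rows:
  Olivia Smith (Paris) bought Device N for $144.68
  Olivia Smith (Paris) bought Tool P for $125.71
  Olivia Smith (Paris) bought Gadget X for $83.56
  Alice Brown (Berlin) bought Device M for $57.24

Total per person:
  Olivia Smith: $353.95
  Alice Brown: $57.24

Top spender: Olivia Smith ($353.95)

Olivia Smith ($353.95)


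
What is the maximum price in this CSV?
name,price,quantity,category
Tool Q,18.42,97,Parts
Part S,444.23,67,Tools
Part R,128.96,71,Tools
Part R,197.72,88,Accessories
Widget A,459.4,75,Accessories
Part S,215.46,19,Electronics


Computing maximum price:
Values: [18.42, 444.23, 128.96, 197.72, 459.4, 215.46]
Max = 459.4

459.4


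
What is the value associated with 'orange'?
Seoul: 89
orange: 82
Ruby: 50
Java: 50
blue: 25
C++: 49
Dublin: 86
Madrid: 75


Looking up key 'orange'
Value: 82

82


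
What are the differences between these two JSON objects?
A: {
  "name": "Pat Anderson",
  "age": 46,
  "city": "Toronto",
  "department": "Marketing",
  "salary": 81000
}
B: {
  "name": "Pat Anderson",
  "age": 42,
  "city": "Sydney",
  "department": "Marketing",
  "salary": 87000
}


Comparing each field (in key order):
  name: same
  age: DIFFERENT
  city: DIFFERENT
  department: same
  salary: DIFFERENT
Differences:
  age: 46 -> 42
  city: Toronto -> Sydney
  salary: 81000 -> 87000

3 field(s) changed

3 changes: age, city, salary


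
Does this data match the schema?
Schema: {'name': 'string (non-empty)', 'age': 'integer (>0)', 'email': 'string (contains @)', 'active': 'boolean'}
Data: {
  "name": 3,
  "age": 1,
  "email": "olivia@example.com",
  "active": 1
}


Validating each field against schema:
  name: FAIL (3 is not a string)
  age: OK (positive integer)
  email: OK (string with @)
  active: FAIL (1 is not a boolean)

Result: INVALID (2 errors: name, active)

INVALID (2 errors: name, active)


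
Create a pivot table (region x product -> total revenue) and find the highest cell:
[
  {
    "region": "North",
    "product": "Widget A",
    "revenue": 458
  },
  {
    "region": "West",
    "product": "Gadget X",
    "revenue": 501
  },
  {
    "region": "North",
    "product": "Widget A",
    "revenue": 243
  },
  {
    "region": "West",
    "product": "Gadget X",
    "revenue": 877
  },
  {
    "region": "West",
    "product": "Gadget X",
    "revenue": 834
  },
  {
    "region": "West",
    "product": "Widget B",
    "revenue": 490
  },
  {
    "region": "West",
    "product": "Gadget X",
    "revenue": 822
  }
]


Pivot: region (rows) x product (columns) -> total revenue

     Gadget X      Widget A      Widget B    
North            0           701             0  
West          3034             0           490  

Highest: West / Gadget X = $3034

West / Gadget X = $3034


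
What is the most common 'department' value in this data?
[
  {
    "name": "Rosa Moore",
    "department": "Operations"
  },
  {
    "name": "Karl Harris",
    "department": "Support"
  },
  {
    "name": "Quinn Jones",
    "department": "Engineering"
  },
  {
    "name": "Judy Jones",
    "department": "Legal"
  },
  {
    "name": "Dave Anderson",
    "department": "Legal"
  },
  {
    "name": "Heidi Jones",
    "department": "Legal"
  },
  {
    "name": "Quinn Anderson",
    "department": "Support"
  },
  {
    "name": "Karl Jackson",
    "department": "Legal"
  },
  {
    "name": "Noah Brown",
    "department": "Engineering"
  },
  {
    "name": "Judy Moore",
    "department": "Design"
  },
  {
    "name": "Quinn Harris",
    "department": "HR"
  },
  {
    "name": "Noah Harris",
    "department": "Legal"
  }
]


Counting 'department' values across 12 records:

  Legal: 5 #####
  Support: 2 ##
  Engineering: 2 ##
  Operations: 1 #
  Design: 1 #
  HR: 1 #

Most common: Legal (5 times)

Legal (5 times)


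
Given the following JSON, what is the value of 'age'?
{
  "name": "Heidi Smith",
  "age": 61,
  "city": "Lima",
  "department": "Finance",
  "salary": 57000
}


Looking up field 'age'
Value: 61

61


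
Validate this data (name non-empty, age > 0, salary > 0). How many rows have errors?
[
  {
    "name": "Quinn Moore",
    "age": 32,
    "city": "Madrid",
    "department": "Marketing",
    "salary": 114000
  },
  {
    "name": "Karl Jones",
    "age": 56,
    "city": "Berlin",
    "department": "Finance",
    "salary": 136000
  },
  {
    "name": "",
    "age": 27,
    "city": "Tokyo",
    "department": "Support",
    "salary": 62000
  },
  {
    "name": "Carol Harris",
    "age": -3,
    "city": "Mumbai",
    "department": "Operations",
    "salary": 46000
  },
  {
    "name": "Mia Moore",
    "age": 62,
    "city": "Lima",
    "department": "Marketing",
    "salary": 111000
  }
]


Validating 5 records:
Rules: name non-empty, age > 0, salary > 0

  Row 1 (Quinn Moore): OK
  Row 2 (Karl Jones): OK
  Row 3 (???): empty name
  Row 4 (Carol Harris): negative age: -3
  Row 5 (Mia Moore): OK

Total errors: 2

2 errors


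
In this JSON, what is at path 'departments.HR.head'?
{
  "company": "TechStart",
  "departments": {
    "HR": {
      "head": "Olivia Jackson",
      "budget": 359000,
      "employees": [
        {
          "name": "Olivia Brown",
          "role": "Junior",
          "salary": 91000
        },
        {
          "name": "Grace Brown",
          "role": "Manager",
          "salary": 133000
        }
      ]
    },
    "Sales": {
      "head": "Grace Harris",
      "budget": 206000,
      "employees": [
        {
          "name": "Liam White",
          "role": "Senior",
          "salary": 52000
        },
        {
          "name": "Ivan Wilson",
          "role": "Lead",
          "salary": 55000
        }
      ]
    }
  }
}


Path: departments.HR.head

Navigate:
  -> departments
  -> HR
  -> head = 'Olivia Jackson'

Olivia Jackson


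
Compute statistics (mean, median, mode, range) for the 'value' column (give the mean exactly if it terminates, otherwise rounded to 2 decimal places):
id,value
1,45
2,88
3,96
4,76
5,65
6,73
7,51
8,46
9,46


Data: [45, 88, 96, 76, 65, 73, 51, 46, 46]
Count: 9
Sum: 586
Mean: 586/9 ≈ 65.11 (rounded to 2 decimal places)
Sorted: [45, 46, 46, 51, 65, 73, 76, 88, 96]
Median: 65.0
Mode: 46 (2 times)
Range: 96 - 45 = 51
Min: 45, Max: 96

mean≈65.11, median=65.0, mode=46, range=51


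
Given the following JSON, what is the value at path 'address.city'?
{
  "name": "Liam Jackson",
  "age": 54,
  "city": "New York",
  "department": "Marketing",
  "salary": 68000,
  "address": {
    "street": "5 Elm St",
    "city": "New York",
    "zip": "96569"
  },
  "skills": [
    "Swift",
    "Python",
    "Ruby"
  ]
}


Query: address.city
Path: address -> city
Value: New York

New York


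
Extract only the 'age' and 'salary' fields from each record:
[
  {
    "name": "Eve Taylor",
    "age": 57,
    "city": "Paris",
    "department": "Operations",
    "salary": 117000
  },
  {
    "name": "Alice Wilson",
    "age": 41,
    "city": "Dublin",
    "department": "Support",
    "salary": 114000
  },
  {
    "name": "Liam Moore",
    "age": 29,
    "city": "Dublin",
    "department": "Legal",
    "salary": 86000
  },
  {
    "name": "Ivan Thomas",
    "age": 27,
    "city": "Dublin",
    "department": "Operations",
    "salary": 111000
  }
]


Original: 4 records with fields: name, age, city, department, salary
Keep: ['age', 'salary']
Drop: ['name', 'city', 'department']
Result: 4 records, 2 fields each

[
  {
    "age": 57,
    "salary": 117000
  },
  {
    "age": 41,
    "salary": 114000
  },
  {
    "age": 29,
    "salary": 86000
  },
  {
    "age": 27,
    "salary": 111000
  }
]
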